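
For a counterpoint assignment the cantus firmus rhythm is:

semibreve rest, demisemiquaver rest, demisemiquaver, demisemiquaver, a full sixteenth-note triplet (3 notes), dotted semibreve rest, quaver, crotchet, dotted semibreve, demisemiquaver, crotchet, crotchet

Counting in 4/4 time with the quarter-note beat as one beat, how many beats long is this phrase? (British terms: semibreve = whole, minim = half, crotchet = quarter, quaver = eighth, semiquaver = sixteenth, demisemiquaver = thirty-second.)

One quarter-note beat = 8 thirty-second notes.
Each duration in thirty-second notes: semibreve rest = 32; demisemiquaver rest = 1; demisemiquaver = 1; demisemiquaver = 1; a full sixteenth-note triplet (3 notes) (three triplet sixteenths span one eighth) = 4; dotted semibreve rest = 48; quaver = 4; crotchet = 8; dotted semibreve = 48; demisemiquaver = 1; crotchet = 8; crotchet = 8.
Total: 32 + 1 + 1 + 1 + 4 + 48 + 4 + 8 + 48 + 1 + 8 + 8 = 164.
164 ÷ 8 = 20.5 beats.

20.5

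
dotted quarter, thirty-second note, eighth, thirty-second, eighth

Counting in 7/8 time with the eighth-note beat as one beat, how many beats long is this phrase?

One eighth-note beat = 4 thirty-second notes.
Working in thirty-second notes: dotted quarter = 12; thirty-second note = 1; eighth = 4; thirty-second = 1; eighth = 4.
Altogether 12 + 1 + 4 + 1 + 4 = 22.
22 ÷ 4 = 5.5 beats.

5.5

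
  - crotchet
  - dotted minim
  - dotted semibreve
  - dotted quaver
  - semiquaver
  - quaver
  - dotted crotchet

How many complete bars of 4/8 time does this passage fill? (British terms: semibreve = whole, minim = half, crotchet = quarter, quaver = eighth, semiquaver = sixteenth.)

6

One bar of 4/8 = 8 sixteenth notes.
In sixteenth notes: crotchet = 4; dotted minim = 12; dotted semibreve = 24; dotted quaver = 3; semiquaver = 1; quaver = 2; dotted crotchet = 6.
Total: 4 + 12 + 24 + 3 + 1 + 2 + 6 = 52.
52 ÷ 8 = 6 complete bars with 4 left over.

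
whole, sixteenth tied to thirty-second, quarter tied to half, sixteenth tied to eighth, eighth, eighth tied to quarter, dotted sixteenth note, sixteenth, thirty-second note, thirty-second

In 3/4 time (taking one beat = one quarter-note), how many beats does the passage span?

One quarter-note beat = 8 thirty-second notes.
In thirty-second notes: whole = 32; sixteenth tied to thirty-second (sixteenth + thirty-second) = 3; quarter tied to half (quarter + half) = 24; sixteenth tied to eighth (sixteenth + eighth) = 6; eighth = 4; eighth tied to quarter (eighth + quarter) = 12; dotted sixteenth note = 3; sixteenth = 2; thirty-second note = 1; thirty-second = 1.
Total: 32 + 3 + 24 + 6 + 4 + 12 + 3 + 2 + 1 + 1 = 88.
88 ÷ 8 = 11 beats.

11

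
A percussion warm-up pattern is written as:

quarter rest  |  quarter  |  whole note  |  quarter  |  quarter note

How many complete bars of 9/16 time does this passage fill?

3

One bar of 9/16 = 9 sixteenth notes.
Convert each value to sixteenth notes: quarter rest = 4; quarter = 4; whole note = 16; quarter = 4; quarter note = 4.
Total: 4 + 4 + 16 + 4 + 4 = 32.
32 ÷ 9 = 3 complete bars with 5 left over.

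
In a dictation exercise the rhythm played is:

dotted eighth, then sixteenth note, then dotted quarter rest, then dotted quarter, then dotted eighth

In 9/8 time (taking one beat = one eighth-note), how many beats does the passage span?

One eighth-note beat = 2 sixteenth notes.
Convert each value to sixteenth notes: dotted eighth = 3; sixteenth note = 1; dotted quarter rest = 6; dotted quarter = 6; dotted eighth = 3.
Altogether 3 + 1 + 6 + 6 + 3 = 19.
19 ÷ 2 = 9.5 beats.

9.5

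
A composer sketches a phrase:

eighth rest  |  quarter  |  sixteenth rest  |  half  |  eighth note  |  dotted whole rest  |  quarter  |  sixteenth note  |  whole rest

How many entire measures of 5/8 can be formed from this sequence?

One bar of 5/8 = 10 sixteenth notes.
In sixteenth notes: eighth rest = 2; quarter = 4; sixteenth rest = 1; half = 8; eighth note = 2; dotted whole rest = 24; quarter = 4; sixteenth note = 1; whole rest = 16.
Sum: 2 + 4 + 1 + 8 + 2 + 24 + 4 + 1 + 16 = 62.
62 ÷ 10 = 6 complete bars with 2 left over.

6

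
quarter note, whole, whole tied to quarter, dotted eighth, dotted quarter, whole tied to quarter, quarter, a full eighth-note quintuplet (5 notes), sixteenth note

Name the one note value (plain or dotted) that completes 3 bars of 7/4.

3 bars of 7/4 = 84 sixteenth notes.
Express everything in sixteenth notes: quarter note = 4; whole = 16; whole tied to quarter (whole + quarter) = 20; dotted eighth = 3; dotted quarter = 6; whole tied to quarter (whole + quarter) = 20; quarter = 4; a full eighth-note quintuplet (5 notes) (five quintuplet eighths span one half) = 8; sixteenth note = 1.
Adding: 4 + 16 + 20 + 3 + 6 + 20 + 4 + 8 + 1 = 82.
Remaining: 84 − 82 = 2 sixteenth notes, which is a eighth note.

eighth note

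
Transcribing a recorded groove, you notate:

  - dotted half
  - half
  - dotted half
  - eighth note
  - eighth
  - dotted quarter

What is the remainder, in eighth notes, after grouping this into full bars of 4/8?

1

One bar of 4/8 = 4 eighth notes.
Working in eighth notes: dotted half = 6; half = 4; dotted half = 6; eighth note = 1; eighth = 1; dotted quarter = 3.
Adding: 6 + 4 + 6 + 1 + 1 + 3 = 21.
21 ÷ 4 = 5 complete bars with 1 eighth note remaining.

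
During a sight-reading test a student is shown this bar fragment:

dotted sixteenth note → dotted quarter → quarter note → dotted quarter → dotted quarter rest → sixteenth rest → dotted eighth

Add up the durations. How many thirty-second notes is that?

55

Each duration in thirty-second notes: dotted sixteenth note = 3; dotted quarter = 12; quarter note = 8; dotted quarter = 12; dotted quarter rest = 12; sixteenth rest = 2; dotted eighth = 6.
Sum: 3 + 12 + 8 + 12 + 12 + 2 + 6 = 55 thirty-second notes.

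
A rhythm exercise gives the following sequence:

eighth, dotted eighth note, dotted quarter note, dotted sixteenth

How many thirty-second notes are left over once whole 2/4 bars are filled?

9

One bar of 2/4 = 16 thirty-second notes.
Convert each value to thirty-second notes: eighth = 4; dotted eighth note = 6; dotted quarter note = 12; dotted sixteenth = 3.
Total: 4 + 6 + 12 + 3 = 25.
25 ÷ 16 = 1 complete bar with 9 thirty-second notes remaining.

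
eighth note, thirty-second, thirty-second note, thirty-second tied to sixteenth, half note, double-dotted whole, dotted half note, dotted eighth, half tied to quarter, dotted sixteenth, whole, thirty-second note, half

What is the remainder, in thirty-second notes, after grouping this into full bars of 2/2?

27

One bar of 2/2 = 32 thirty-second notes.
Each duration in thirty-second notes: eighth note = 4; thirty-second = 1; thirty-second note = 1; thirty-second tied to sixteenth (thirty-second + sixteenth) = 3; half note = 16; double-dotted whole = 56; dotted half note = 24; dotted eighth = 6; half tied to quarter (half + quarter) = 24; dotted sixteenth = 3; whole = 32; thirty-second note = 1; half = 16.
Total: 4 + 1 + 1 + 3 + 16 + 56 + 24 + 6 + 24 + 3 + 32 + 1 + 16 = 187.
187 ÷ 32 = 5 complete bars with 27 thirty-second notes remaining.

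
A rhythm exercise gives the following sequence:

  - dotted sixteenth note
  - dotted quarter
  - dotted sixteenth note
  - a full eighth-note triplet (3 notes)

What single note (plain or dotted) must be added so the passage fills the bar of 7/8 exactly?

sixteenth note

The bar of 7/8 = 28 thirty-second notes.
Working in thirty-second notes: dotted sixteenth note = 3; dotted quarter = 12; dotted sixteenth note = 3; a full eighth-note triplet (3 notes) (three triplet eighths span one quarter) = 8.
Adding: 3 + 12 + 3 + 8 = 26.
Remaining: 28 − 26 = 2 thirty-second notes, which is a sixteenth note.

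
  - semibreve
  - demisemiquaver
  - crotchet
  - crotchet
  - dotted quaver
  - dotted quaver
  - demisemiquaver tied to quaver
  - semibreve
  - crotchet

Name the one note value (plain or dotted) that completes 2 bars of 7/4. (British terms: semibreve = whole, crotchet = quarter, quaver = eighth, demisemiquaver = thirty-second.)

2 bars of 7/4 = 112 thirty-second notes.
Express everything in thirty-second notes: semibreve = 32; demisemiquaver = 1; crotchet = 8; crotchet = 8; dotted quaver = 6; dotted quaver = 6; demisemiquaver tied to quaver (demisemiquaver + quaver) = 5; semibreve = 32; crotchet = 8.
Total: 32 + 1 + 8 + 8 + 6 + 6 + 5 + 32 + 8 = 106.
Remaining: 112 − 106 = 6 thirty-second notes, which is a dotted eighth note.

dotted eighth note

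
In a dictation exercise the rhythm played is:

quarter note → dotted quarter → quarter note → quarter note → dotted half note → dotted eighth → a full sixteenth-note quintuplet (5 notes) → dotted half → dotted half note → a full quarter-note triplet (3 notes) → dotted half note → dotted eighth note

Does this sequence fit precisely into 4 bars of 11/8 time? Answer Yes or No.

One bar of 11/8 = 22 sixteenth notes, so 4 bars = 88.
Convert each value to sixteenth notes: quarter note = 4; dotted quarter = 6; quarter note = 4; quarter note = 4; dotted half note = 12; dotted eighth = 3; a full sixteenth-note quintuplet (5 notes) (five quintuplet sixteenths span one quarter) = 4; dotted half = 12; dotted half note = 12; a full quarter-note triplet (3 notes) (three triplet quarters span one half) = 8; dotted half note = 12; dotted eighth note = 3.
Altogether 4 + 6 + 4 + 4 + 12 + 3 + 4 + 12 + 12 + 8 + 12 + 3 = 84.
84 falls short of 88, so the answer is No.

No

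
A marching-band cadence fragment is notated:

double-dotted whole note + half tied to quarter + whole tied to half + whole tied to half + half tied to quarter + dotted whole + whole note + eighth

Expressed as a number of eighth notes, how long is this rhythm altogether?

Express everything in eighth notes: double-dotted whole note = 14; half tied to quarter (half + quarter) = 6; whole tied to half (whole + half) = 12; whole tied to half (whole + half) = 12; half tied to quarter (half + quarter) = 6; dotted whole = 12; whole note = 8; eighth = 1.
Sum: 14 + 6 + 12 + 12 + 6 + 12 + 8 + 1 = 71 eighth notes.

71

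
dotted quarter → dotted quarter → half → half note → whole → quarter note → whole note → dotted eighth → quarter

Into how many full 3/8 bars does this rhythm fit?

One bar of 3/8 = 6 sixteenth notes.
Convert each value to sixteenth notes: dotted quarter = 6; dotted quarter = 6; half = 8; half note = 8; whole = 16; quarter note = 4; whole note = 16; dotted eighth = 3; quarter = 4.
Sum: 6 + 6 + 8 + 8 + 16 + 4 + 16 + 3 + 4 = 71.
71 ÷ 6 = 11 complete bars with 5 left over.

11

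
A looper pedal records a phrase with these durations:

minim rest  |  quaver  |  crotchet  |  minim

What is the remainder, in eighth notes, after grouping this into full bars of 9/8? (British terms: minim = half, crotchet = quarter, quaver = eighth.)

One bar of 9/8 = 9 eighth notes.
In eighth notes: minim rest = 4; quaver = 1; crotchet = 2; minim = 4.
Adding: 4 + 1 + 2 + 4 = 11.
11 ÷ 9 = 1 complete bar with 2 eighth notes remaining.

2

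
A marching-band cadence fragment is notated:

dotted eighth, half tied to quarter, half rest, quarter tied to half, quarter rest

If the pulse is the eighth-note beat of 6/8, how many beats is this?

19.5

One eighth-note beat = 2 sixteenth notes.
Convert each value to sixteenth notes: dotted eighth = 3; half tied to quarter (half + quarter) = 12; half rest = 8; quarter tied to half (quarter + half) = 12; quarter rest = 4.
Altogether 3 + 12 + 8 + 12 + 4 = 39.
39 ÷ 2 = 19.5 beats.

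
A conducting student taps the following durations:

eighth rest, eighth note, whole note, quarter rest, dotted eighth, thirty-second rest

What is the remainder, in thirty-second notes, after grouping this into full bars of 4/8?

One bar of 4/8 = 16 thirty-second notes.
Express everything in thirty-second notes: eighth rest = 4; eighth note = 4; whole note = 32; quarter rest = 8; dotted eighth = 6; thirty-second rest = 1.
Total: 4 + 4 + 32 + 8 + 6 + 1 = 55.
55 ÷ 16 = 3 complete bars with 7 thirty-second notes remaining.

7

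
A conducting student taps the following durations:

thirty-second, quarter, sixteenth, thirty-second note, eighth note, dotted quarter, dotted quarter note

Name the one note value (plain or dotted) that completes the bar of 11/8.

The bar of 11/8 = 44 thirty-second notes.
Working in thirty-second notes: thirty-second = 1; quarter = 8; sixteenth = 2; thirty-second note = 1; eighth note = 4; dotted quarter = 12; dotted quarter note = 12.
Adding: 1 + 8 + 2 + 1 + 4 + 12 + 12 = 40.
Remaining: 44 − 40 = 4 thirty-second notes, which is a eighth note.

eighth note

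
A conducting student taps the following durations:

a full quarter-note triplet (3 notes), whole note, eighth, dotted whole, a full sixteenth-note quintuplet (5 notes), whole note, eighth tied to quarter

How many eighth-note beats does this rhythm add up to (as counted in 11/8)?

One eighth-note beat = 2 sixteenth notes.
Convert each value to sixteenth notes: a full quarter-note triplet (3 notes) (three triplet quarters span one half) = 8; whole note = 16; eighth = 2; dotted whole = 24; a full sixteenth-note quintuplet (5 notes) (five quintuplet sixteenths span one quarter) = 4; whole note = 16; eighth tied to quarter (eighth + quarter) = 6.
Sum: 8 + 16 + 2 + 24 + 4 + 16 + 6 = 76.
76 ÷ 2 = 38 beats.

38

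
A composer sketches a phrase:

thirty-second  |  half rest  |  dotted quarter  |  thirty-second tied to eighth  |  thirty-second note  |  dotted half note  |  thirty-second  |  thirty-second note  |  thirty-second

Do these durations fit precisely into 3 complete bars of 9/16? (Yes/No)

No

One bar of 9/16 = 18 thirty-second notes, so 3 bars = 54.
Working in thirty-second notes: thirty-second = 1; half rest = 16; dotted quarter = 12; thirty-second tied to eighth (thirty-second + eighth) = 5; thirty-second note = 1; dotted half note = 24; thirty-second = 1; thirty-second note = 1; thirty-second = 1.
Altogether 1 + 16 + 12 + 5 + 1 + 24 + 1 + 1 + 1 = 62.
62 exceeds 54, so the answer is No.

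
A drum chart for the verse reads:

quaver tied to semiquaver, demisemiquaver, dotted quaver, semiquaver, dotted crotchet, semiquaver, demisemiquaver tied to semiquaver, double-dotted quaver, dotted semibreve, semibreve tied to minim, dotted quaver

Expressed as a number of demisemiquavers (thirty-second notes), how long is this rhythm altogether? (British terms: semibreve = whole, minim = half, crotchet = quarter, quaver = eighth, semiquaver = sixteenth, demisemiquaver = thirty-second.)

Convert each value to thirty-second notes: quaver tied to semiquaver (quaver + semiquaver) = 6; demisemiquaver = 1; dotted quaver = 6; semiquaver = 2; dotted crotchet = 12; semiquaver = 2; demisemiquaver tied to semiquaver (demisemiquaver + semiquaver) = 3; double-dotted quaver = 7; dotted semibreve = 48; semibreve tied to minim (semibreve + minim) = 48; dotted quaver = 6.
Sum: 6 + 1 + 6 + 2 + 12 + 2 + 3 + 7 + 48 + 48 + 6 = 141 thirty-second notes.

141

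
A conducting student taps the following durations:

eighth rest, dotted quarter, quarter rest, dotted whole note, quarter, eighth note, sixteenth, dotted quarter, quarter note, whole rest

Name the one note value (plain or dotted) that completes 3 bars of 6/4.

dotted eighth note

3 bars of 6/4 = 72 sixteenth notes.
Working in sixteenth notes: eighth rest = 2; dotted quarter = 6; quarter rest = 4; dotted whole note = 24; quarter = 4; eighth note = 2; sixteenth = 1; dotted quarter = 6; quarter note = 4; whole rest = 16.
Total: 2 + 6 + 4 + 24 + 4 + 2 + 1 + 6 + 4 + 16 = 69.
Remaining: 72 − 69 = 3 sixteenth notes, which is a dotted eighth note.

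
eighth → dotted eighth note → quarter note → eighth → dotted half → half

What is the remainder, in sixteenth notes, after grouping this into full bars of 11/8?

One bar of 11/8 = 22 sixteenth notes.
Convert each value to sixteenth notes: eighth = 2; dotted eighth note = 3; quarter note = 4; eighth = 2; dotted half = 12; half = 8.
Adding: 2 + 3 + 4 + 2 + 12 + 8 = 31.
31 ÷ 22 = 1 complete bar with 9 sixteenth notes remaining.

9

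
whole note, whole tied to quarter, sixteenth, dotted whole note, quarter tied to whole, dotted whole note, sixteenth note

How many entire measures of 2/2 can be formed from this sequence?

One bar of 2/2 = 16 sixteenth notes.
Each duration in sixteenth notes: whole note = 16; whole tied to quarter (whole + quarter) = 20; sixteenth = 1; dotted whole note = 24; quarter tied to whole (quarter + whole) = 20; dotted whole note = 24; sixteenth note = 1.
Adding: 16 + 20 + 1 + 24 + 20 + 24 + 1 = 106.
106 ÷ 16 = 6 complete bars with 10 left over.

6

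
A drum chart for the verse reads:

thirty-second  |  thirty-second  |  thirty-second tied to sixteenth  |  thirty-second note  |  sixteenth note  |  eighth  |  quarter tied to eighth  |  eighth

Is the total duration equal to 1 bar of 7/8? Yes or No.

One bar of 7/8 = 28 thirty-second notes.
Express everything in thirty-second notes: thirty-second = 1; thirty-second = 1; thirty-second tied to sixteenth (thirty-second + sixteenth) = 3; thirty-second note = 1; sixteenth note = 2; eighth = 4; quarter tied to eighth (quarter + eighth) = 12; eighth = 4.
Sum: 1 + 1 + 3 + 1 + 2 + 4 + 12 + 4 = 28.
28 equals 28, so the answer is Yes.

Yes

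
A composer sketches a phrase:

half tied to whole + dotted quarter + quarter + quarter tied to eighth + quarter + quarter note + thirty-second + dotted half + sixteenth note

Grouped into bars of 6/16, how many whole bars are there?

One bar of 6/16 = 12 thirty-second notes.
Express everything in thirty-second notes: half tied to whole (half + whole) = 48; dotted quarter = 12; quarter = 8; quarter tied to eighth (quarter + eighth) = 12; quarter = 8; quarter note = 8; thirty-second = 1; dotted half = 24; sixteenth note = 2.
Sum: 48 + 12 + 8 + 12 + 8 + 8 + 1 + 24 + 2 = 123.
123 ÷ 12 = 10 complete bars with 3 left over.

10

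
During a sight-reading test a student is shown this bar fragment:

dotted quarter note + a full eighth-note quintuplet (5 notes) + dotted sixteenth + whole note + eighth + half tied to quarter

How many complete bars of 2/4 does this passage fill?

One bar of 2/4 = 16 thirty-second notes.
Working in thirty-second notes: dotted quarter note = 12; a full eighth-note quintuplet (5 notes) (five quintuplet eighths span one half) = 16; dotted sixteenth = 3; whole note = 32; eighth = 4; half tied to quarter (half + quarter) = 24.
Altogether 12 + 16 + 3 + 32 + 4 + 24 = 91.
91 ÷ 16 = 5 complete bars with 11 left over.

5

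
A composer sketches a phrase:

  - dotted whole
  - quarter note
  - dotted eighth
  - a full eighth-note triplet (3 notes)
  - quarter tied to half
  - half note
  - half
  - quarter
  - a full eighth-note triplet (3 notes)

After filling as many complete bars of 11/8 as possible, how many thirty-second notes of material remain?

One bar of 11/8 = 22 sixteenth notes.
Convert each value to sixteenth notes: dotted whole = 24; quarter note = 4; dotted eighth = 3; a full eighth-note triplet (3 notes) (three triplet eighths span one quarter) = 4; quarter tied to half (quarter + half) = 12; half note = 8; half = 8; quarter = 4; a full eighth-note triplet (3 notes) (three triplet eighths span one quarter) = 4.
Adding: 24 + 4 + 3 + 4 + 12 + 8 + 8 + 4 + 4 = 71.
71 ÷ 22 = 3 complete bars with 5 sixteenth notes remaining = 10 thirty-second notes.

10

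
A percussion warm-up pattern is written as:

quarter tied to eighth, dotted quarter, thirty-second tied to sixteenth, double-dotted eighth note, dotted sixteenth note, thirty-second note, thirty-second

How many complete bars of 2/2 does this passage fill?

1

One bar of 2/2 = 32 thirty-second notes.
Express everything in thirty-second notes: quarter tied to eighth (quarter + eighth) = 12; dotted quarter = 12; thirty-second tied to sixteenth (thirty-second + sixteenth) = 3; double-dotted eighth note = 7; dotted sixteenth note = 3; thirty-second note = 1; thirty-second = 1.
Altogether 12 + 12 + 3 + 7 + 3 + 1 + 1 = 39.
39 ÷ 32 = 1 complete bar with 7 left over.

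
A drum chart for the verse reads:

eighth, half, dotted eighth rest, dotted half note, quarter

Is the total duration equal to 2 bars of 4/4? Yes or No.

No

One bar of 4/4 = 16 sixteenth notes, so 2 bars = 32.
Working in sixteenth notes: eighth = 2; half = 8; dotted eighth rest = 3; dotted half note = 12; quarter = 4.
Total: 2 + 8 + 3 + 12 + 4 = 29.
29 falls short of 32, so the answer is No.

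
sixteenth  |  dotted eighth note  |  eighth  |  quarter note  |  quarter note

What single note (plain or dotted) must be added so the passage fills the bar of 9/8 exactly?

quarter note

The bar of 9/8 = 18 sixteenth notes.
In sixteenth notes: sixteenth = 1; dotted eighth note = 3; eighth = 2; quarter note = 4; quarter note = 4.
Altogether 1 + 3 + 2 + 4 + 4 = 14.
Remaining: 18 − 14 = 4 sixteenth notes, which is a quarter note.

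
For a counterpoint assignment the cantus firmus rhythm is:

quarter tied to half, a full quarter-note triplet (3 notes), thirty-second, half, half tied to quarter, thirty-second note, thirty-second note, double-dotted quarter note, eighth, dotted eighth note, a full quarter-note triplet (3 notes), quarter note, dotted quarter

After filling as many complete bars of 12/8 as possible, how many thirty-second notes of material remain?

One bar of 12/8 = 48 thirty-second notes.
Express everything in thirty-second notes: quarter tied to half (quarter + half) = 24; a full quarter-note triplet (3 notes) (three triplet quarters span one half) = 16; thirty-second = 1; half = 16; half tied to quarter (half + quarter) = 24; thirty-second note = 1; thirty-second note = 1; double-dotted quarter note = 14; eighth = 4; dotted eighth note = 6; a full quarter-note triplet (3 notes) (three triplet quarters span one half) = 16; quarter note = 8; dotted quarter = 12.
Total: 24 + 16 + 1 + 16 + 24 + 1 + 1 + 14 + 4 + 6 + 16 + 8 + 12 = 143.
143 ÷ 48 = 2 complete bars with 47 thirty-second notes remaining.

47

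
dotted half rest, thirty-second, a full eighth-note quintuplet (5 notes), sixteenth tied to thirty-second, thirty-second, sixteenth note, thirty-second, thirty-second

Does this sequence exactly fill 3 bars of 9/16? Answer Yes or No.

No

One bar of 9/16 = 18 thirty-second notes, so 3 bars = 54.
Convert each value to thirty-second notes: dotted half rest = 24; thirty-second = 1; a full eighth-note quintuplet (5 notes) (five quintuplet eighths span one half) = 16; sixteenth tied to thirty-second (sixteenth + thirty-second) = 3; thirty-second = 1; sixteenth note = 2; thirty-second = 1; thirty-second = 1.
Adding: 24 + 1 + 16 + 3 + 1 + 2 + 1 + 1 = 49.
49 falls short of 54, so the answer is No.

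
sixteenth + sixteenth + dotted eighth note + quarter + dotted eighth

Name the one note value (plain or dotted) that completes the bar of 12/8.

The bar of 12/8 = 24 sixteenth notes.
In sixteenth notes: sixteenth = 1; sixteenth = 1; dotted eighth note = 3; quarter = 4; dotted eighth = 3.
Adding: 1 + 1 + 3 + 4 + 3 = 12.
Remaining: 24 − 12 = 12 sixteenth notes, which is a dotted half note.

dotted half note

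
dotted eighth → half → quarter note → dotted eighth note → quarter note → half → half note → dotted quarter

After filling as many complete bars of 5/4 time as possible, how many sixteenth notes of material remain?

4

One bar of 5/4 = 20 sixteenth notes.
Working in sixteenth notes: dotted eighth = 3; half = 8; quarter note = 4; dotted eighth note = 3; quarter note = 4; half = 8; half note = 8; dotted quarter = 6.
Adding: 3 + 8 + 4 + 3 + 4 + 8 + 8 + 6 = 44.
44 ÷ 20 = 2 complete bars with 4 sixteenth notes remaining.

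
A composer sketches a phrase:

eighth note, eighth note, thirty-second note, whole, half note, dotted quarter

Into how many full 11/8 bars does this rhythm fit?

1

One bar of 11/8 = 44 thirty-second notes.
Each duration in thirty-second notes: eighth note = 4; eighth note = 4; thirty-second note = 1; whole = 32; half note = 16; dotted quarter = 12.
Sum: 4 + 4 + 1 + 32 + 16 + 12 = 69.
69 ÷ 44 = 1 complete bar with 25 left over.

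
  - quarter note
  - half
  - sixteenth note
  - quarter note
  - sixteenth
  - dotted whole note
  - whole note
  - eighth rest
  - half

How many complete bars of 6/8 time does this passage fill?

5

One bar of 6/8 = 12 sixteenth notes.
Express everything in sixteenth notes: quarter note = 4; half = 8; sixteenth note = 1; quarter note = 4; sixteenth = 1; dotted whole note = 24; whole note = 16; eighth rest = 2; half = 8.
Altogether 4 + 8 + 1 + 4 + 1 + 24 + 16 + 2 + 8 = 68.
68 ÷ 12 = 5 complete bars with 8 left over.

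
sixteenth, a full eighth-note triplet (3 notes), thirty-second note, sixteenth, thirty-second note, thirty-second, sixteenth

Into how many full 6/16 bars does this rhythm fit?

One bar of 6/16 = 12 thirty-second notes.
Express everything in thirty-second notes: sixteenth = 2; a full eighth-note triplet (3 notes) (three triplet eighths span one quarter) = 8; thirty-second note = 1; sixteenth = 2; thirty-second note = 1; thirty-second = 1; sixteenth = 2.
Sum: 2 + 8 + 1 + 2 + 1 + 1 + 2 = 17.
17 ÷ 12 = 1 complete bar with 5 left over.

1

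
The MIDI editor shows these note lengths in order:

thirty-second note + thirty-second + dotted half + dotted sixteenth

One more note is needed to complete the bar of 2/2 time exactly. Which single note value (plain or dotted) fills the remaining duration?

dotted sixteenth note

The bar of 2/2 = 32 thirty-second notes.
Express everything in thirty-second notes: thirty-second note = 1; thirty-second = 1; dotted half = 24; dotted sixteenth = 3.
Total: 1 + 1 + 24 + 3 = 29.
Remaining: 32 − 29 = 3 thirty-second notes, which is a dotted sixteenth note.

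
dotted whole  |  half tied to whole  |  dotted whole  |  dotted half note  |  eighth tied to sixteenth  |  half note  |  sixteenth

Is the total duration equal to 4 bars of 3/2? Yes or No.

One bar of 3/2 = 24 sixteenth notes, so 4 bars = 96.
Each duration in sixteenth notes: dotted whole = 24; half tied to whole (half + whole) = 24; dotted whole = 24; dotted half note = 12; eighth tied to sixteenth (eighth + sixteenth) = 3; half note = 8; sixteenth = 1.
Sum: 24 + 24 + 24 + 12 + 3 + 8 + 1 = 96.
96 equals 96, so the answer is Yes.

Yes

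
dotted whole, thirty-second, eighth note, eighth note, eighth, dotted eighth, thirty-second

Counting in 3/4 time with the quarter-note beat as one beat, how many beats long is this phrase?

One quarter-note beat = 8 thirty-second notes.
In thirty-second notes: dotted whole = 48; thirty-second = 1; eighth note = 4; eighth note = 4; eighth = 4; dotted eighth = 6; thirty-second = 1.
Altogether 48 + 1 + 4 + 4 + 4 + 6 + 1 = 68.
68 ÷ 8 = 8.5 beats.

8.5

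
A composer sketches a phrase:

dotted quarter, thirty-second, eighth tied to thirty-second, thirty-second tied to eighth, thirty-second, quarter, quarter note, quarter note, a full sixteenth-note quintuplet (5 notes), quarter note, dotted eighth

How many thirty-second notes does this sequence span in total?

Working in thirty-second notes: dotted quarter = 12; thirty-second = 1; eighth tied to thirty-second (eighth + thirty-second) = 5; thirty-second tied to eighth (thirty-second + eighth) = 5; thirty-second = 1; quarter = 8; quarter note = 8; quarter note = 8; a full sixteenth-note quintuplet (5 notes) (five quintuplet sixteenths span one quarter) = 8; quarter note = 8; dotted eighth = 6.
Adding: 12 + 1 + 5 + 5 + 1 + 8 + 8 + 8 + 8 + 8 + 6 = 70 thirty-second notes.

70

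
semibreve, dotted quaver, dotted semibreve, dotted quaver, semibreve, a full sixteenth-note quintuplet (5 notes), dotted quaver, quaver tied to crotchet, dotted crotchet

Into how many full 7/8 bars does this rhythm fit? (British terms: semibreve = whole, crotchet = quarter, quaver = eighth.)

5

One bar of 7/8 = 14 sixteenth notes.
Each duration in sixteenth notes: semibreve = 16; dotted quaver = 3; dotted semibreve = 24; dotted quaver = 3; semibreve = 16; a full sixteenth-note quintuplet (5 notes) (five quintuplet sixteenths span one quarter) = 4; dotted quaver = 3; quaver tied to crotchet (quaver + crotchet) = 6; dotted crotchet = 6.
Altogether 16 + 3 + 24 + 3 + 16 + 4 + 3 + 6 + 6 = 81.
81 ÷ 14 = 5 complete bars with 11 left over.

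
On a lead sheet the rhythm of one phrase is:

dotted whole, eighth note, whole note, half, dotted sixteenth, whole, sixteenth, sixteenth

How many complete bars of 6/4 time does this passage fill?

2

One bar of 6/4 = 48 thirty-second notes.
In thirty-second notes: dotted whole = 48; eighth note = 4; whole note = 32; half = 16; dotted sixteenth = 3; whole = 32; sixteenth = 2; sixteenth = 2.
Total: 48 + 4 + 32 + 16 + 3 + 32 + 2 + 2 = 139.
139 ÷ 48 = 2 complete bars with 43 left over.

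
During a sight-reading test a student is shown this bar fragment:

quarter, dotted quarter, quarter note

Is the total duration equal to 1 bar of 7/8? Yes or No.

Yes

One bar of 7/8 = 7 eighth notes.
In eighth notes: quarter = 2; dotted quarter = 3; quarter note = 2.
Total: 2 + 3 + 2 = 7.
7 equals 7, so the answer is Yes.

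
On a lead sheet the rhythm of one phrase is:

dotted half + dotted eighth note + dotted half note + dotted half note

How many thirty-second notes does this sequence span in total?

78

In thirty-second notes: dotted half = 24; dotted eighth note = 6; dotted half note = 24; dotted half note = 24.
Total: 24 + 6 + 24 + 24 = 78 thirty-second notes.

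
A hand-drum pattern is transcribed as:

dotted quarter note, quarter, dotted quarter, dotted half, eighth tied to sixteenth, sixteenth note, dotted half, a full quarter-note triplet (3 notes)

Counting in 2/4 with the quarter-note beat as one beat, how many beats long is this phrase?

One quarter-note beat = 4 sixteenth notes.
Each duration in sixteenth notes: dotted quarter note = 6; quarter = 4; dotted quarter = 6; dotted half = 12; eighth tied to sixteenth (eighth + sixteenth) = 3; sixteenth note = 1; dotted half = 12; a full quarter-note triplet (3 notes) (three triplet quarters span one half) = 8.
Altogether 6 + 4 + 6 + 12 + 3 + 1 + 12 + 8 = 52.
52 ÷ 4 = 13 beats.

13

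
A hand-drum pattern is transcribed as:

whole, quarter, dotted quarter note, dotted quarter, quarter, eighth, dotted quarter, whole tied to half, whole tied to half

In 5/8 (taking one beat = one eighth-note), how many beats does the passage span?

One eighth-note beat = 2 sixteenth notes.
In sixteenth notes: whole = 16; quarter = 4; dotted quarter note = 6; dotted quarter = 6; quarter = 4; eighth = 2; dotted quarter = 6; whole tied to half (whole + half) = 24; whole tied to half (whole + half) = 24.
Altogether 16 + 4 + 6 + 6 + 4 + 2 + 6 + 24 + 24 = 92.
92 ÷ 2 = 46 beats.

46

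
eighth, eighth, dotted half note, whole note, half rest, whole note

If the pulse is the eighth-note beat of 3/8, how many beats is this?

One eighth-note beat = 2 sixteenth notes.
Working in sixteenth notes: eighth = 2; eighth = 2; dotted half note = 12; whole note = 16; half rest = 8; whole note = 16.
Adding: 2 + 2 + 12 + 16 + 8 + 16 = 56.
56 ÷ 2 = 28 beats.

28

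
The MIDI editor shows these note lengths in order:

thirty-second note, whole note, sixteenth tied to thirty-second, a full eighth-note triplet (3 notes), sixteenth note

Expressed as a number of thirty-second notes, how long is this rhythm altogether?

46

Convert each value to thirty-second notes: thirty-second note = 1; whole note = 32; sixteenth tied to thirty-second (sixteenth + thirty-second) = 3; a full eighth-note triplet (3 notes) (three triplet eighths span one quarter) = 8; sixteenth note = 2.
Total: 1 + 32 + 3 + 8 + 2 = 46 thirty-second notes.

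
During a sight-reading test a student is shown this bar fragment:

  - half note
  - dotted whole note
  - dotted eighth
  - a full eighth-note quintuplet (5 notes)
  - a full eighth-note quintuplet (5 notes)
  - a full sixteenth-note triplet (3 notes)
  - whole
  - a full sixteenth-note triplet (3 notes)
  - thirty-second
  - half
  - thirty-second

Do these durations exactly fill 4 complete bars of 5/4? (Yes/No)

Yes

One bar of 5/4 = 40 thirty-second notes, so 4 bars = 160.
In thirty-second notes: half note = 16; dotted whole note = 48; dotted eighth = 6; a full eighth-note quintuplet (5 notes) (five quintuplet eighths span one half) = 16; a full eighth-note quintuplet (5 notes) (five quintuplet eighths span one half) = 16; a full sixteenth-note triplet (3 notes) (three triplet sixteenths span one eighth) = 4; whole = 32; a full sixteenth-note triplet (3 notes) (three triplet sixteenths span one eighth) = 4; thirty-second = 1; half = 16; thirty-second = 1.
Sum: 16 + 48 + 6 + 16 + 16 + 4 + 32 + 4 + 1 + 16 + 1 = 160.
160 equals 160, so the answer is Yes.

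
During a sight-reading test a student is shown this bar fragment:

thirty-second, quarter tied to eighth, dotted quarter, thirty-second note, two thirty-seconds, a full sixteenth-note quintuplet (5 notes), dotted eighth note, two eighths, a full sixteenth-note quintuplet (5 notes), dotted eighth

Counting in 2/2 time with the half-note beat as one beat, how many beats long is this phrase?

4

One half-note beat = 16 thirty-second notes.
Each duration in thirty-second notes: thirty-second = 1; quarter tied to eighth (quarter + eighth) = 12; dotted quarter = 12; thirty-second note = 1; thirty-second = 1; thirty-second = 1; a full sixteenth-note quintuplet (5 notes) (five quintuplet sixteenths span one quarter) = 8; dotted eighth note = 6; eighth = 4; eighth = 4; a full sixteenth-note quintuplet (5 notes) (five quintuplet sixteenths span one quarter) = 8; dotted eighth = 6.
Total: 1 + 12 + 12 + 1 + 1 + 1 + 8 + 6 + 4 + 4 + 8 + 6 = 64.
64 ÷ 16 = 4 beats.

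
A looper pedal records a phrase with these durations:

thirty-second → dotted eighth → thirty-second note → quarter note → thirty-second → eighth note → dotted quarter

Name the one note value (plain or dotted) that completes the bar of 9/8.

dotted sixteenth note

The bar of 9/8 = 36 thirty-second notes.
Express everything in thirty-second notes: thirty-second = 1; dotted eighth = 6; thirty-second note = 1; quarter note = 8; thirty-second = 1; eighth note = 4; dotted quarter = 12.
Altogether 1 + 6 + 1 + 8 + 1 + 4 + 12 = 33.
Remaining: 36 − 33 = 3 thirty-second notes, which is a dotted sixteenth note.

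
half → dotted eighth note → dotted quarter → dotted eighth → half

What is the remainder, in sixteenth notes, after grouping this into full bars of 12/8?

One bar of 12/8 = 24 sixteenth notes.
Express everything in sixteenth notes: half = 8; dotted eighth note = 3; dotted quarter = 6; dotted eighth = 3; half = 8.
Adding: 8 + 3 + 6 + 3 + 8 = 28.
28 ÷ 24 = 1 complete bar with 4 sixteenth notes remaining.

4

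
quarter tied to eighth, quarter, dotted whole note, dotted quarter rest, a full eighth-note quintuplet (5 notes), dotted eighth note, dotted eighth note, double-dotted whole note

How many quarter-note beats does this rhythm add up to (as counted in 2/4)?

20.5

One quarter-note beat = 4 sixteenth notes.
In sixteenth notes: quarter tied to eighth (quarter + eighth) = 6; quarter = 4; dotted whole note = 24; dotted quarter rest = 6; a full eighth-note quintuplet (5 notes) (five quintuplet eighths span one half) = 8; dotted eighth note = 3; dotted eighth note = 3; double-dotted whole note = 28.
Total: 6 + 4 + 24 + 6 + 8 + 3 + 3 + 28 = 82.
82 ÷ 4 = 20.5 beats.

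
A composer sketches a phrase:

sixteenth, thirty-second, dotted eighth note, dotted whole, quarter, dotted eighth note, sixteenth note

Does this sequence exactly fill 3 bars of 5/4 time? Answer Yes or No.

One bar of 5/4 = 40 thirty-second notes, so 3 bars = 120.
Express everything in thirty-second notes: sixteenth = 2; thirty-second = 1; dotted eighth note = 6; dotted whole = 48; quarter = 8; dotted eighth note = 6; sixteenth note = 2.
Sum: 2 + 1 + 6 + 48 + 8 + 6 + 2 = 73.
73 falls short of 120, so the answer is No.

No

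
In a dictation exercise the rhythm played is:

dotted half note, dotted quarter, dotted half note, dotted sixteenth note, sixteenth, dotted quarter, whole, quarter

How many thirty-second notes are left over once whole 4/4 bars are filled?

21

One bar of 4/4 = 32 thirty-second notes.
Each duration in thirty-second notes: dotted half note = 24; dotted quarter = 12; dotted half note = 24; dotted sixteenth note = 3; sixteenth = 2; dotted quarter = 12; whole = 32; quarter = 8.
Sum: 24 + 12 + 24 + 3 + 2 + 12 + 32 + 8 = 117.
117 ÷ 32 = 3 complete bars with 21 thirty-second notes remaining.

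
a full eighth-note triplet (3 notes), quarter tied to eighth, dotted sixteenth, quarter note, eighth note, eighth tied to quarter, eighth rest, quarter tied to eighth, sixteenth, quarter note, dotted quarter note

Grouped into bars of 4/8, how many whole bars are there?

One bar of 4/8 = 16 thirty-second notes.
Each duration in thirty-second notes: a full eighth-note triplet (3 notes) (three triplet eighths span one quarter) = 8; quarter tied to eighth (quarter + eighth) = 12; dotted sixteenth = 3; quarter note = 8; eighth note = 4; eighth tied to quarter (eighth + quarter) = 12; eighth rest = 4; quarter tied to eighth (quarter + eighth) = 12; sixteenth = 2; quarter note = 8; dotted quarter note = 12.
Altogether 8 + 12 + 3 + 8 + 4 + 12 + 4 + 12 + 2 + 8 + 12 = 85.
85 ÷ 16 = 5 complete bars with 5 left over.

5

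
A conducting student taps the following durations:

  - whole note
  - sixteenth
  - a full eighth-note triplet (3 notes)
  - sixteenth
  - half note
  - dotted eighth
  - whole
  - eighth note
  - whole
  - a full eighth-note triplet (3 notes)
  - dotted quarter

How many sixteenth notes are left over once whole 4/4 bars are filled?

One bar of 4/4 = 16 sixteenth notes.
Convert each value to sixteenth notes: whole note = 16; sixteenth = 1; a full eighth-note triplet (3 notes) (three triplet eighths span one quarter) = 4; sixteenth = 1; half note = 8; dotted eighth = 3; whole = 16; eighth note = 2; whole = 16; a full eighth-note triplet (3 notes) (three triplet eighths span one quarter) = 4; dotted quarter = 6.
Total: 16 + 1 + 4 + 1 + 8 + 3 + 16 + 2 + 16 + 4 + 6 = 77.
77 ÷ 16 = 4 complete bars with 13 sixteenth notes remaining.

13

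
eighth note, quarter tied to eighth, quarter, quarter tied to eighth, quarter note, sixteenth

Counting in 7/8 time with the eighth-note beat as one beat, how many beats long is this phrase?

One eighth-note beat = 2 sixteenth notes.
Convert each value to sixteenth notes: eighth note = 2; quarter tied to eighth (quarter + eighth) = 6; quarter = 4; quarter tied to eighth (quarter + eighth) = 6; quarter note = 4; sixteenth = 1.
Total: 2 + 6 + 4 + 6 + 4 + 1 = 23.
23 ÷ 2 = 11.5 beats.

11.5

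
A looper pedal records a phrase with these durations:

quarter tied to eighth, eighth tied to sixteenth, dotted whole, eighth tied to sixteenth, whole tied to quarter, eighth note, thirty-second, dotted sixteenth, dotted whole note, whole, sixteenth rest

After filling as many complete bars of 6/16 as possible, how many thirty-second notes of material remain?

10

One bar of 6/16 = 12 thirty-second notes.
Each duration in thirty-second notes: quarter tied to eighth (quarter + eighth) = 12; eighth tied to sixteenth (eighth + sixteenth) = 6; dotted whole = 48; eighth tied to sixteenth (eighth + sixteenth) = 6; whole tied to quarter (whole + quarter) = 40; eighth note = 4; thirty-second = 1; dotted sixteenth = 3; dotted whole note = 48; whole = 32; sixteenth rest = 2.
Adding: 12 + 6 + 48 + 6 + 40 + 4 + 1 + 3 + 48 + 32 + 2 = 202.
202 ÷ 12 = 16 complete bars with 10 thirty-second notes remaining.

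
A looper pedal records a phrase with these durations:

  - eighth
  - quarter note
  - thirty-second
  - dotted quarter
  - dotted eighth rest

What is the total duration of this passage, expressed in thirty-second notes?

In thirty-second notes: eighth = 4; quarter note = 8; thirty-second = 1; dotted quarter = 12; dotted eighth rest = 6.
Adding: 4 + 8 + 1 + 12 + 6 = 31 thirty-second notes.

31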